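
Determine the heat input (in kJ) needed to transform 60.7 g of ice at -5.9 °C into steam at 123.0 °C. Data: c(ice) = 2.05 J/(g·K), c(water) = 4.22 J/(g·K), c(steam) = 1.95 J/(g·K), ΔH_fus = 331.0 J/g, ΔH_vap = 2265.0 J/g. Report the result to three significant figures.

q1 (heat ice -5.9→0.0 °C): 60.7 × 2.05 × 5.9 = 734 J
q2 (melt at 0 °C): 60.7 × 331.0 = 20092 J
q3 (heat water 0.0→100.0 °C): 60.7 × 4.22 × 100.0 = 25615 J
q4 (vaporize at 100 °C): 60.7 × 2265.0 = 137486 J
q5 (heat steam 100.0→123.0 °C): 60.7 × 1.95 × 23.0 = 2722 J
Total: 734 + 20092 + 25615 + 137486 + 2722 = 186649 J = 187 kJ

q = 187 kJ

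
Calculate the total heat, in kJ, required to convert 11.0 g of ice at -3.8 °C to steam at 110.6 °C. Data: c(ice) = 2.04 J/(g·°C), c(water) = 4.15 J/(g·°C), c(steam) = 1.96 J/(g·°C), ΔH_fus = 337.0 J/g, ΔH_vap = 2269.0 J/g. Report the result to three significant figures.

q = 33.5 kJ

q1 (heat ice -3.8→0.0 °C): 11.0 × 2.04 × 3.8 = 85 J
q2 (melt at 0 °C): 11.0 × 337.0 = 3707 J
q3 (heat water 0.0→100.0 °C): 11.0 × 4.15 × 100.0 = 4565 J
q4 (vaporize at 100 °C): 11.0 × 2269.0 = 24959 J
q5 (heat steam 100.0→110.6 °C): 11.0 × 1.96 × 10.6 = 229 J
Total: 85 + 3707 + 4565 + 24959 + 229 = 33545 J = 33.5 kJ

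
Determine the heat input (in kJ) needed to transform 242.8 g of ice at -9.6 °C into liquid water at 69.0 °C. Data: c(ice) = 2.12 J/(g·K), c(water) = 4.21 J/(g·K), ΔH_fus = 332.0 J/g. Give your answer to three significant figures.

q = 156 kJ

q1 (heat ice -9.6→0.0 °C): 242.8 × 2.12 × 9.6 = 4941 J
q2 (melt at 0 °C): 242.8 × 332.0 = 80610 J
q3 (heat water 0.0→69.0 °C): 242.8 × 4.21 × 69.0 = 70531 J
Total: 4941 + 80610 + 70531 = 156082 J = 156 kJ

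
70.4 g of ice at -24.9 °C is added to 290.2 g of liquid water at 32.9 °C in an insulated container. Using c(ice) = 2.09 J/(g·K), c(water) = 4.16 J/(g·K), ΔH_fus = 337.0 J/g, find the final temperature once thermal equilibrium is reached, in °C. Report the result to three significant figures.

T_f = 8.22 °C

Heat to bring ice to 0 °C and melt it: q₁ = 70.4×2.09×24.9 + 70.4×337.0 = 27388 J
Heat the water can supply cooling to 0 °C: 290.2×4.16×32.9 = 39717.9 J > q₁, so all ice melts.
Energy balance: 290.2×4.16×(32.9 − T) = 27388 + 70.4×4.16×(T − 0)
1207.232(32.9 − T) = 27388 + 292.864 T
39717.9 − 27388 = 1500.096 T
T = 12329.9 / 1500.096 = 8.219 °C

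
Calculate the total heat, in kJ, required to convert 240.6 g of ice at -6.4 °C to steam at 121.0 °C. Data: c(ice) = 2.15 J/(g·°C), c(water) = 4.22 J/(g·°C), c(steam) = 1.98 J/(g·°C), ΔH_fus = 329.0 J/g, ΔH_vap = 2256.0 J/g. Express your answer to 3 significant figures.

q1 (heat ice -6.4→0.0 °C): 240.6 × 2.15 × 6.4 = 3311 J
q2 (melt at 0 °C): 240.6 × 329.0 = 79157 J
q3 (heat water 0.0→100.0 °C): 240.6 × 4.22 × 100.0 = 101533 J
q4 (vaporize at 100 °C): 240.6 × 2256.0 = 542794 J
q5 (heat steam 100.0→121.0 °C): 240.6 × 1.98 × 21.0 = 10004 J
Total: 3311 + 79157 + 101533 + 542794 + 10004 = 736799 J = 737 kJ

q = 737 kJ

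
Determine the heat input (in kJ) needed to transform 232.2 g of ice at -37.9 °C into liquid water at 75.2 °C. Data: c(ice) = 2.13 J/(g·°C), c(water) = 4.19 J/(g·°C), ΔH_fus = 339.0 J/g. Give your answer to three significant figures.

q1 (heat ice -37.9→0.0 °C): 232.2 × 2.13 × 37.9 = 18745 J
q2 (melt at 0 °C): 232.2 × 339.0 = 78716 J
q3 (heat water 0.0→75.2 °C): 232.2 × 4.19 × 75.2 = 73163 J
Total: 18745 + 78716 + 73163 = 170624 J = 171 kJ

q = 171 kJ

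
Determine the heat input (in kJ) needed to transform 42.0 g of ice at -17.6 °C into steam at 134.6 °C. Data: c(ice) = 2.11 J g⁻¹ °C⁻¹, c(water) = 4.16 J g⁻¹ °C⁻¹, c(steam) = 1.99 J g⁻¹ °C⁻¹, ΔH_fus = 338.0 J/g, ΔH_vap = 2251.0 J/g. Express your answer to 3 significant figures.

q1 (heat ice -17.6→0.0 °C): 42.0 × 2.11 × 17.6 = 1560 J
q2 (melt at 0 °C): 42.0 × 338.0 = 14196 J
q3 (heat water 0.0→100.0 °C): 42.0 × 4.16 × 100.0 = 17472 J
q4 (vaporize at 100 °C): 42.0 × 2251.0 = 94542 J
q5 (heat steam 100.0→134.6 °C): 42.0 × 1.99 × 34.6 = 2892 J
Total: 1560 + 14196 + 17472 + 94542 + 2892 = 130662 J = 131 kJ

q = 131 kJ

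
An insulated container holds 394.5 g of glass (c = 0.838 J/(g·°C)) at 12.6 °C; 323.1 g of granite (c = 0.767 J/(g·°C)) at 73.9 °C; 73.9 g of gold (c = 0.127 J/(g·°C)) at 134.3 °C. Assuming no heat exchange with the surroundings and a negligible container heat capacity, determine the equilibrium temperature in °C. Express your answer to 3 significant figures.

Σ mᵢcᵢ(T − Tᵢ) = 0  ⇒  T = Σ mᵢcᵢTᵢ / Σ mᵢcᵢ
Σ mᵢcᵢ = 394.5×0.838 + 323.1×0.767 + 73.9×0.127 = 587.7940
Σ mᵢcᵢTᵢ = 330.591×12.6 + 247.8177×73.9 + 9.3853×134.3 = 23740
T = 23740 / 587.7940 = 40.39 °C

T_f = 40.4 °C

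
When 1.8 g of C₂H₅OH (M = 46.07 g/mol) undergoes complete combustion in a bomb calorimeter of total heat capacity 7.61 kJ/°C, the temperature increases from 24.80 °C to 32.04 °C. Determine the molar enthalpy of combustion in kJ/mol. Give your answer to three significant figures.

ΔT = 32.04 − 24.80 = 7.24 °C
q_cal = C_cal × ΔT = 7.61 × 7.24 = 55.0964 kJ
n = 1.8 / 46.07 = 0.03907 mol
q_rxn = −q_cal = -55.0964 kJ
ΔH = -55.0964 / 0.03907 = -1410 kJ/mol

ΔH = -1410 kJ/mol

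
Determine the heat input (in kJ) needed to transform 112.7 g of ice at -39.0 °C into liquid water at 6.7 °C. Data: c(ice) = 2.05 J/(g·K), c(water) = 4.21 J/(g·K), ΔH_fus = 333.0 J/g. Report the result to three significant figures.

q = 49.7 kJ

q1 (heat ice -39.0→0.0 °C): 112.7 × 2.05 × 39.0 = 9010 J
q2 (melt at 0 °C): 112.7 × 333.0 = 37529 J
q3 (heat water 0.0→6.7 °C): 112.7 × 4.21 × 6.7 = 3179 J
Total: 9010 + 37529 + 3179 = 49718 J = 49.7 kJ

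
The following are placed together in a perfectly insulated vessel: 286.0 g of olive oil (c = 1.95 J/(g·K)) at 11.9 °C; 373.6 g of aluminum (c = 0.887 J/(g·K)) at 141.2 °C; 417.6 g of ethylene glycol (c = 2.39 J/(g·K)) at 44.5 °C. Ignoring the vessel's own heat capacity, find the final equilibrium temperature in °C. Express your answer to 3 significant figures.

T_f = 51.8 °C

Σ mᵢcᵢ(T − Tᵢ) = 0  ⇒  T = Σ mᵢcᵢTᵢ / Σ mᵢcᵢ
Σ mᵢcᵢ = 286.0×1.95 + 373.6×0.887 + 417.6×2.39 = 1887.1472
Σ mᵢcᵢTᵢ = 557.7×11.9 + 331.3832×141.2 + 998.064×44.5 = 97842
T = 97842 / 1887.1472 = 51.847 °C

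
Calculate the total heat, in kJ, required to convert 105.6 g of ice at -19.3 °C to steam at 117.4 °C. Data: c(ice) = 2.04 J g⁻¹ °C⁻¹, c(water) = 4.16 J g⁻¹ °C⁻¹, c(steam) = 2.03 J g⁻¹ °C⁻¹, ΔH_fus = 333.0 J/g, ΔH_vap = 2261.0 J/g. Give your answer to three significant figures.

q = 326 kJ

q1 (heat ice -19.3→0.0 °C): 105.6 × 2.04 × 19.3 = 4158 J
q2 (melt at 0 °C): 105.6 × 333.0 = 35165 J
q3 (heat water 0.0→100.0 °C): 105.6 × 4.16 × 100.0 = 43930 J
q4 (vaporize at 100 °C): 105.6 × 2261.0 = 238762 J
q5 (heat steam 100.0→117.4 °C): 105.6 × 2.03 × 17.4 = 3730 J
Total: 4158 + 35165 + 43930 + 238762 + 3730 = 325745 J = 326 kJ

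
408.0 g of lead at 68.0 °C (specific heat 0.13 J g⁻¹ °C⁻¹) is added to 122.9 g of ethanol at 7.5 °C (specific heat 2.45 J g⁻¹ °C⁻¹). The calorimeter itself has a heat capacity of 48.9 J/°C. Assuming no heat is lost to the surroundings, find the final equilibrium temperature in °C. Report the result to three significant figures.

Heat lost by lead = heat gained by ethanol + calorimeter.
(408.0)(0.13)(68.0 − T) = [(122.9)(2.45) + 48.9](T − 7.5)
53.04 (68.0 − T) = 350.005 (T − 7.5)
3606.7 − 53.04 T = 350.005 T − 2625.0
6231.7 = 403.045 T
T = 15.46 °C

T_f = 15.5 °C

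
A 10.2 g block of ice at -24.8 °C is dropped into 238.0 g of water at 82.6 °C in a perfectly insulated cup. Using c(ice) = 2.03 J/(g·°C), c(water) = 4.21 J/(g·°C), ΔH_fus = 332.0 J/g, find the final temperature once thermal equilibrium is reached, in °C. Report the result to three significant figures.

T_f = 75.5 °C

Heat to bring ice to 0 °C and melt it: q₁ = 10.2×2.03×24.8 + 10.2×332.0 = 3899.9 J
Heat the water can supply cooling to 0 °C: 238.0×4.21×82.6 = 82763.5 J > q₁, so all ice melts.
Energy balance: 238.0×4.21×(82.6 − T) = 3899.9 + 10.2×4.21×(T − 0)
1001.98(82.6 − T) = 3899.9 + 42.942 T
82763.5 − 3899.9 = 1044.922 T
T = 78863.6 / 1044.922 = 75.47 °C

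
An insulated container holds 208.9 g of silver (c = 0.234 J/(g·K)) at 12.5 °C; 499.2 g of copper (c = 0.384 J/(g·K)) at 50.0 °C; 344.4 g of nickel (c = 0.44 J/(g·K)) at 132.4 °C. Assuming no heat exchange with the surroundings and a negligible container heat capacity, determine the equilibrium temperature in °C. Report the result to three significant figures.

Σ mᵢcᵢ(T − Tᵢ) = 0  ⇒  T = Σ mᵢcᵢTᵢ / Σ mᵢcᵢ
Σ mᵢcᵢ = 208.9×0.234 + 499.2×0.384 + 344.4×0.44 = 392.1114
Σ mᵢcᵢTᵢ = 48.8826×12.5 + 191.6928×50.0 + 151.536×132.4 = 30259
T = 30259 / 392.1114 = 77.17 °C

T_f = 77.2 °C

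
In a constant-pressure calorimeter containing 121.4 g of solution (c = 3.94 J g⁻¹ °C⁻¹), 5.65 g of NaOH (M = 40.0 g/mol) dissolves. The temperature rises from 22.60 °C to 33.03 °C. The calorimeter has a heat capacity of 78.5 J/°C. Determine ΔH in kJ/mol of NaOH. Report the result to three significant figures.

|ΔT| = |33.03 − 22.60| = 10.43 °C
|q_surr| = (121.4 × 3.94 + 78.5) × 10.43 = 556.816 × 10.43 = 5808 J
n(NaOH) = 5.65 / 40.0 = 0.1413 mol
Temperature rose, so q_rxn = −|q_surr| = -5.808 kJ
ΔH = q_rxn / n = -41.10 kJ/mol

ΔH = -41.1 kJ/mol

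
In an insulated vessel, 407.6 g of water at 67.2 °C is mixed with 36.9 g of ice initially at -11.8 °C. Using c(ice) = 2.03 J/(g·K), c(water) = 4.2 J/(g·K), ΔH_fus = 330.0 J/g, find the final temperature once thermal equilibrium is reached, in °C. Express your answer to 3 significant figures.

Heat to bring ice to 0 °C and melt it: q₁ = 36.9×2.03×11.8 + 36.9×330.0 = 13061 J
Heat the water can supply cooling to 0 °C: 407.6×4.2×67.2 = 115041 J > q₁, so all ice melts.
Energy balance: 407.6×4.2×(67.2 − T) = 13061 + 36.9×4.2×(T − 0)
1711.92(67.2 − T) = 13061 + 154.98 T
115041 − 13061 = 1866.90 T
T = 101980 / 1866.90 = 54.63 °C

T_f = 54.6 °C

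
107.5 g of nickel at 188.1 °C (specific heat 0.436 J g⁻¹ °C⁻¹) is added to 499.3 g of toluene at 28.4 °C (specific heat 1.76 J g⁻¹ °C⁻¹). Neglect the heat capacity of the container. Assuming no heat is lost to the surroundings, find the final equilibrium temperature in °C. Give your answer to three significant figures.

Heat lost by nickel = heat gained by toluene.
(107.5)(0.436)(188.1 − T) = (499.3)(1.76)(T − 28.4)
46.87 (188.1 − T) = 878.768 (T − 28.4)
8816.2 − 46.87 T = 878.768 T − 24957
33773.2 = 925.638 T
T = 36.49 °C

T_f = 36.5 °C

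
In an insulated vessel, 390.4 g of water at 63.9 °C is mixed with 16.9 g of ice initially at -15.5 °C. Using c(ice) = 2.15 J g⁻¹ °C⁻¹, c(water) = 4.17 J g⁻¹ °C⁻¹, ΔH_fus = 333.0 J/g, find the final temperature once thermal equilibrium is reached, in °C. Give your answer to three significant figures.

Heat to bring ice to 0 °C and melt it: q₁ = 16.9×2.15×15.5 + 16.9×333.0 = 6190.9 J
Heat the water can supply cooling to 0 °C: 390.4×4.17×63.9 = 104027 J > q₁, so all ice melts.
Energy balance: 390.4×4.17×(63.9 − T) = 6190.9 + 16.9×4.17×(T − 0)
1627.968(63.9 − T) = 6190.9 + 70.473 T
104027 − 6190.9 = 1698.441 T
T = 97836.1 / 1698.441 = 57.60 °C

T_f = 57.6 °C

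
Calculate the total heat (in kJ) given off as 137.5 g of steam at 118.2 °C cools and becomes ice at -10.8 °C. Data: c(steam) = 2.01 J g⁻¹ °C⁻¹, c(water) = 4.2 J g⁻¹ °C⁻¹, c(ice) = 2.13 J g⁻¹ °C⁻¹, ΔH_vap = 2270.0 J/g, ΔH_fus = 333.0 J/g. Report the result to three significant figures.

q1 (cool steam 118.2→100 °C): 137.5 × 2.01 × 18.2 = 5030 J
q2 (condense at 100 °C): 137.5 × 2270.0 = 312125 J
q3 (cool water 100→0 °C): 137.5 × 4.2 × 100.0 = 57750 J
q4 (freeze at 0 °C): 137.5 × 333.0 = 45788 J
q5 (cool ice 0→-10.8 °C): 137.5 × 2.13 × 10.8 = 3163 J
Total: 5030 + 312125 + 57750 + 45788 + 3163 = 423856 J = 424 kJ

q = 424 kJ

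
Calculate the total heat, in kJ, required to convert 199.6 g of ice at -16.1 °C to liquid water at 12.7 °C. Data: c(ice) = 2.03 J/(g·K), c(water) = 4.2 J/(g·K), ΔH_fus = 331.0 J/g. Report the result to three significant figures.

q = 83.2 kJ

q1 (heat ice -16.1→0.0 °C): 199.6 × 2.03 × 16.1 = 6524 J
q2 (melt at 0 °C): 199.6 × 331.0 = 66068 J
q3 (heat water 0.0→12.7 °C): 199.6 × 4.2 × 12.7 = 10647 J
Total: 6524 + 66068 + 10647 = 83239 J = 83.2 kJ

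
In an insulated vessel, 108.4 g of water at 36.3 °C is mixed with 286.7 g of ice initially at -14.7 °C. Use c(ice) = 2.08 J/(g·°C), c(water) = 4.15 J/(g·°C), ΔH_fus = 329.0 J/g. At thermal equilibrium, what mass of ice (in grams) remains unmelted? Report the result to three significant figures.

Heat to warm all ice to 0 °C: 286.7×2.08×14.7 = 8766.1 J
Heat released by water cooling to 0 °C: 108.4×4.15×36.3 = 16330 J
16330 J < 8766.1 + 286.7×329.0 = 103090.4 J, so not all ice melts; final T = 0 °C.
Heat left for melting: 16330 − 8766.1 = 7563.9 J
Mass melted = 7563.9 / 329.0 = 22.99 g
Ice remaining = 286.7 − 22.99 = 263.71 g

m_ice remaining = 264 g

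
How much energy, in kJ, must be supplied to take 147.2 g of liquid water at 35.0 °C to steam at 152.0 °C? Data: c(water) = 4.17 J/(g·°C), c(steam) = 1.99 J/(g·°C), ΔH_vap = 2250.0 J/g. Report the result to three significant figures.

q = 386 kJ

q1 (heat water 35.0→100.0 °C): 147.2 × 4.17 × 65.0 = 39899 J
q2 (vaporize at 100 °C): 147.2 × 2250.0 = 331200 J
q3 (heat steam 100.0→152.0 °C): 147.2 × 1.99 × 52.0 = 15232 J
Total: 39899 + 331200 + 15232 = 386331 J = 386 kJ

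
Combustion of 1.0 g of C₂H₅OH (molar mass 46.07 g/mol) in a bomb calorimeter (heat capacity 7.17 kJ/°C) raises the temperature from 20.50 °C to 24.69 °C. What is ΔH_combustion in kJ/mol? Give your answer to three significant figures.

ΔH = -1380 kJ/mol

ΔT = 24.69 − 20.50 = 4.19 °C
q_cal = C_cal × ΔT = 7.17 × 4.19 = 30.0423 kJ
n = 1.0 / 46.07 = 0.02171 mol
q_rxn = −q_cal = -30.0423 kJ
ΔH = -30.0423 / 0.02171 = -1384 kJ/mol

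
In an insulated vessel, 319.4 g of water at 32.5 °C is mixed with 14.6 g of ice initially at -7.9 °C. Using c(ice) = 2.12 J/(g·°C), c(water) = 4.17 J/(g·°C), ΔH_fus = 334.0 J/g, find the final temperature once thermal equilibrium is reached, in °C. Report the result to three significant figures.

Heat to bring ice to 0 °C and melt it: q₁ = 14.6×2.12×7.9 + 14.6×334.0 = 5120.9 J
Heat the water can supply cooling to 0 °C: 319.4×4.17×32.5 = 43286.7 J > q₁, so all ice melts.
Energy balance: 319.4×4.17×(32.5 − T) = 5120.9 + 14.6×4.17×(T − 0)
1331.898(32.5 − T) = 5120.9 + 60.882 T
43286.7 − 5120.9 = 1392.780 T
T = 38165.8 / 1392.780 = 27.40 °C

T_f = 27.4 °C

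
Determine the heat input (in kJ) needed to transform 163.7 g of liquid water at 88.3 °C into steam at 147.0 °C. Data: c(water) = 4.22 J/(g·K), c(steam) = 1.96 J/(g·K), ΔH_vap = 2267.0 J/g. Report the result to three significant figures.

q = 394 kJ

q1 (heat water 88.3→100.0 °C): 163.7 × 4.22 × 11.7 = 8083 J
q2 (vaporize at 100 °C): 163.7 × 2267.0 = 371108 J
q3 (heat steam 100.0→147.0 °C): 163.7 × 1.96 × 47.0 = 15080 J
Total: 8083 + 371108 + 15080 = 394271 J = 394 kJ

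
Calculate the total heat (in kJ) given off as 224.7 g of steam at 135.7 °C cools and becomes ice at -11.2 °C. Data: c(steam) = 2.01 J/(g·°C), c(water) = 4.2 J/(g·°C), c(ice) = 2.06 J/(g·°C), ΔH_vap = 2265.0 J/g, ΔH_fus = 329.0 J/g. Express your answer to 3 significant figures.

q1 (cool steam 135.7→100 °C): 224.7 × 2.01 × 35.7 = 16124 J
q2 (condense at 100 °C): 224.7 × 2265.0 = 508946 J
q3 (cool water 100→0 °C): 224.7 × 4.2 × 100.0 = 94374 J
q4 (freeze at 0 °C): 224.7 × 329.0 = 73926 J
q5 (cool ice 0→-11.2 °C): 224.7 × 2.06 × 11.2 = 5184 J
Total: 16124 + 508946 + 94374 + 73926 + 5184 = 698554 J = 699 kJ

q = 699 kJ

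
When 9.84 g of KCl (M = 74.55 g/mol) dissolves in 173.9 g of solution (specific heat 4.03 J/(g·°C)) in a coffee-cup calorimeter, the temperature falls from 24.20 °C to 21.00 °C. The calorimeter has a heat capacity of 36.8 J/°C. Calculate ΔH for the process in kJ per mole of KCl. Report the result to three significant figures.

ΔH = 17.9 kJ/mol

|ΔT| = |21.00 − 24.20| = 3.20 °C
|q_surr| = (173.9 × 4.03 + 36.8) × 3.20 = 737.617 × 3.20 = 2360 J
n(KCl) = 9.84 / 74.55 = 0.1320 mol
Temperature fell, so q_rxn = +|q_surr| = 2.360 kJ
ΔH = q_rxn / n = 17.88 kJ/mol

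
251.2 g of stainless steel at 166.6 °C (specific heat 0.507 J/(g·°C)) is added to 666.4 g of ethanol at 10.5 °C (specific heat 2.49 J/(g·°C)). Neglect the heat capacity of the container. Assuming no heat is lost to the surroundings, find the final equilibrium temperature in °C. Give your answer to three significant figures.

T_f = 21.6 °C

Heat lost by stainless steel = heat gained by ethanol.
(251.2)(0.507)(166.6 − T) = (666.4)(2.49)(T − 10.5)
127.3584 (166.6 − T) = 1659.336 (T − 10.5)
21218 − 127.3584 T = 1659.336 T − 17423
38641 = 1786.6944 T
T = 21.63 °C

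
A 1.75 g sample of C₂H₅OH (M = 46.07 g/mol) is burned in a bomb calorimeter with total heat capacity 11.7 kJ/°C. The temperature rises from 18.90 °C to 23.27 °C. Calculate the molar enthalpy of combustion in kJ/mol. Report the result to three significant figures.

ΔT = 23.27 − 18.90 = 4.37 °C
q_cal = C_cal × ΔT = 11.7 × 4.37 = 51.129 kJ
n = 1.75 / 46.07 = 0.03799 mol
q_rxn = −q_cal = -51.129 kJ
ΔH = -51.129 / 0.03799 = -1346 kJ/mol

ΔH = -1350 kJ/mol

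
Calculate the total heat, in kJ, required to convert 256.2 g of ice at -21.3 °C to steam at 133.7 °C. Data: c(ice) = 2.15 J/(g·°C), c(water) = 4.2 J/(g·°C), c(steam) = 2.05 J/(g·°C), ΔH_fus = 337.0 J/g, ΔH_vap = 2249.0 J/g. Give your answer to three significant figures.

q = 800 kJ

q1 (heat ice -21.3→0.0 °C): 256.2 × 2.15 × 21.3 = 11733 J
q2 (melt at 0 °C): 256.2 × 337.0 = 86339 J
q3 (heat water 0.0→100.0 °C): 256.2 × 4.2 × 100.0 = 107604 J
q4 (vaporize at 100 °C): 256.2 × 2249.0 = 576194 J
q5 (heat steam 100.0→133.7 °C): 256.2 × 2.05 × 33.7 = 17700 J
Total: 11733 + 86339 + 107604 + 576194 + 17700 = 799570 J = 800 kJ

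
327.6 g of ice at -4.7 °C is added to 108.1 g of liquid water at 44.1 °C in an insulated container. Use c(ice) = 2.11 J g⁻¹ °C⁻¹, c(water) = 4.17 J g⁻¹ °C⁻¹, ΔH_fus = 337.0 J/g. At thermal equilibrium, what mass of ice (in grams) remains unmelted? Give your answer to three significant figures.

Heat to warm all ice to 0 °C: 327.6×2.11×4.7 = 3248.8 J
Heat released by water cooling to 0 °C: 108.1×4.17×44.1 = 19879 J
19879 J < 3248.8 + 327.6×337.0 = 113650.0 J, so not all ice melts; final T = 0 °C.
Heat left for melting: 19879 − 3248.8 = 16630.2 J
Mass melted = 16630.2 / 337.0 = 49.35 g
Ice remaining = 327.6 − 49.35 = 278.25 g

m_ice remaining = 278 g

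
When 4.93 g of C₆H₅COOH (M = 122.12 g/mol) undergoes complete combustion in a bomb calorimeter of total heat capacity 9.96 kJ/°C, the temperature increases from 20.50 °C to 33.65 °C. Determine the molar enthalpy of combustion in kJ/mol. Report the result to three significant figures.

ΔT = 33.65 − 20.50 = 13.15 °C
q_cal = C_cal × ΔT = 9.96 × 13.15 = 130.974 kJ
n = 4.93 / 122.12 = 0.04037 mol
q_rxn = −q_cal = -130.974 kJ
ΔH = -130.974 / 0.04037 = -3244 kJ/mol

ΔH = -3240 kJ/mol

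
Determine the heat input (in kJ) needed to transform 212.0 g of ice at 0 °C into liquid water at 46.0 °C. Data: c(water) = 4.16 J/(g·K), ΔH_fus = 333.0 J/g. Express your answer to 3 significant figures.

q = 111 kJ

q1 (melt at 0 °C): 212.0 × 333.0 = 70596 J
q2 (heat water 0.0→46.0 °C): 212.0 × 4.16 × 46.0 = 40568 J
Total: 70596 + 40568 = 111164 J = 111 kJ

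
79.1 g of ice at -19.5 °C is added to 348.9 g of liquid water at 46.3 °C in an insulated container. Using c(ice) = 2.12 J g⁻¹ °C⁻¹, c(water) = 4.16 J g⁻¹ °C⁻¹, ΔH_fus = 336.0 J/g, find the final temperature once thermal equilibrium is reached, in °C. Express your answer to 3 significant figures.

T_f = 21.0 °C

Heat to bring ice to 0 °C and melt it: q₁ = 79.1×2.12×19.5 + 79.1×336.0 = 29848 J
Heat the water can supply cooling to 0 °C: 348.9×4.16×46.3 = 67200.9 J > q₁, so all ice melts.
Energy balance: 348.9×4.16×(46.3 − T) = 29848 + 79.1×4.16×(T − 0)
1451.424(46.3 − T) = 29848 + 329.056 T
67200.9 − 29848 = 1780.480 T
T = 37352.9 / 1780.480 = 20.98 °C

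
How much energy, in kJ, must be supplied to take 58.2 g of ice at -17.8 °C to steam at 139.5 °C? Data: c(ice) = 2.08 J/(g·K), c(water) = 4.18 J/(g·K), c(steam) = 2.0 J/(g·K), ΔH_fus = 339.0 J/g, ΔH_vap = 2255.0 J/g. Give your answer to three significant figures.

q = 182 kJ

q1 (heat ice -17.8→0.0 °C): 58.2 × 2.08 × 17.8 = 2155 J
q2 (melt at 0 °C): 58.2 × 339.0 = 19730 J
q3 (heat water 0.0→100.0 °C): 58.2 × 4.18 × 100.0 = 24328 J
q4 (vaporize at 100 °C): 58.2 × 2255.0 = 131241 J
q5 (heat steam 100.0→139.5 °C): 58.2 × 2.0 × 39.5 = 4598 J
Total: 2155 + 19730 + 24328 + 131241 + 4598 = 182052 J = 182 kJ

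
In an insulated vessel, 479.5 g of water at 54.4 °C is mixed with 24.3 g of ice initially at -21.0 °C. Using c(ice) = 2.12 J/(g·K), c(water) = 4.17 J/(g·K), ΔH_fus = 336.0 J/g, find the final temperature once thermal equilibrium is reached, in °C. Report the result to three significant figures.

T_f = 47.4 °C

Heat to bring ice to 0 °C and melt it: q₁ = 24.3×2.12×21.0 + 24.3×336.0 = 9246.6 J
Heat the water can supply cooling to 0 °C: 479.5×4.17×54.4 = 108774 J > q₁, so all ice melts.
Energy balance: 479.5×4.17×(54.4 − T) = 9246.6 + 24.3×4.17×(T − 0)
1999.515(54.4 − T) = 9246.6 + 101.331 T
108774 − 9246.6 = 2100.846 T
T = 99527.4 / 2100.846 = 47.37 °C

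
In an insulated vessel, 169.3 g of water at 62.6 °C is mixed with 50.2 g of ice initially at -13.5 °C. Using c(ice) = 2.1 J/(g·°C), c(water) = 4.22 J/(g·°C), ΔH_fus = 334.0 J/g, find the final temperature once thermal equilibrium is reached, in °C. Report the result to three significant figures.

Heat to bring ice to 0 °C and melt it: q₁ = 50.2×2.1×13.5 + 50.2×334.0 = 18190 J
Heat the water can supply cooling to 0 °C: 169.3×4.22×62.6 = 44724.3 J > q₁, so all ice melts.
Energy balance: 169.3×4.22×(62.6 − T) = 18190 + 50.2×4.22×(T − 0)
714.446(62.6 − T) = 18190 + 211.844 T
44724.3 − 18190 = 926.290 T
T = 26534.3 / 926.290 = 28.646 °C

T_f = 28.6 °C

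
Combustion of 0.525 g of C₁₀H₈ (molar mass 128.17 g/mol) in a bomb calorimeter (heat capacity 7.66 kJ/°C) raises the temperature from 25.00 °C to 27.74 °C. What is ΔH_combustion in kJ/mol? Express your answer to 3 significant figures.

ΔT = 27.74 − 25.00 = 2.74 °C
q_cal = C_cal × ΔT = 7.66 × 2.74 = 20.9884 kJ
n = 0.525 / 128.17 = 0.004096 mol
q_rxn = −q_cal = -20.9884 kJ
ΔH = -20.9884 / 0.004096 = -5124 kJ/mol

ΔH = -5120 kJ/mol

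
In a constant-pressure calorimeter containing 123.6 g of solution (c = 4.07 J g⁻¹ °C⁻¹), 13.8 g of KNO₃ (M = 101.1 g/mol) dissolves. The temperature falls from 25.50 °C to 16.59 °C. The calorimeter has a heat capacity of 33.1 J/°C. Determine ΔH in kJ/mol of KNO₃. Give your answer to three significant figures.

ΔH = 35.0 kJ/mol

|ΔT| = |16.59 − 25.50| = 8.91 °C
|q_surr| = (123.6 × 4.07 + 33.1) × 8.91 = 536.152 × 8.91 = 4777 J
n(KNO₃) = 13.8 / 101.1 = 0.1365 mol
Temperature fell, so q_rxn = +|q_surr| = 4.777 kJ
ΔH = q_rxn / n = 35.00 kJ/mol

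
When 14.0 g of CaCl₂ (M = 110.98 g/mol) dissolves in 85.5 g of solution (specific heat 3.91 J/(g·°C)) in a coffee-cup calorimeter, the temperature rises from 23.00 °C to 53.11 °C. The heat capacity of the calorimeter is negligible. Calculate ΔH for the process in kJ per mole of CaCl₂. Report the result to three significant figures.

|ΔT| = |53.11 − 23.00| = 30.11 °C
|q_surr| = (85.5 × 3.91) × 30.11 = 334.305 × 30.11 = 10066 J
n(CaCl₂) = 14.0 / 110.98 = 0.12615 mol
Temperature rose, so q_rxn = −|q_surr| = -10.066 kJ
ΔH = q_rxn / n = -79.79 kJ/mol

ΔH = -79.8 kJ/mol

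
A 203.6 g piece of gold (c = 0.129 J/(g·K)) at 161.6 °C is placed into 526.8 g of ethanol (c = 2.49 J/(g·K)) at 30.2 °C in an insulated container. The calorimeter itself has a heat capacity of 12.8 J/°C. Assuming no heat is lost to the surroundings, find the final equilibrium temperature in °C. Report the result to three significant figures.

Heat lost by gold = heat gained by ethanol + calorimeter.
(203.6)(0.129)(161.6 − T) = [(526.8)(2.49) + 12.8](T − 30.2)
26.2644 (161.6 − T) = 1324.532 (T − 30.2)
4244.3 − 26.2644 T = 1324.532 T − 40001
44245.3 = 1350.7964 T
T = 32.75 °C

T_f = 32.8 °C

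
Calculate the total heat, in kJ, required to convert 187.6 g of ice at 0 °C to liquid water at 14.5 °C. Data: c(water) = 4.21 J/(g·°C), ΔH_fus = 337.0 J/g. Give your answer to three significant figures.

q1 (melt at 0 °C): 187.6 × 337.0 = 63221 J
q2 (heat water 0.0→14.5 °C): 187.6 × 4.21 × 14.5 = 11452 J
Total: 63221 + 11452 = 74673 J = 74.7 kJ

q = 74.7 kJ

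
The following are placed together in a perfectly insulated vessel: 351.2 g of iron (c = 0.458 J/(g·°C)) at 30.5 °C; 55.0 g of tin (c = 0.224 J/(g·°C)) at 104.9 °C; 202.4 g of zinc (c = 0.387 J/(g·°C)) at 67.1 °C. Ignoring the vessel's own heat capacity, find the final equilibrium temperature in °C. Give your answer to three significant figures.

T_f = 45.5 °C

Σ mᵢcᵢ(T − Tᵢ) = 0  ⇒  T = Σ mᵢcᵢTᵢ / Σ mᵢcᵢ
Σ mᵢcᵢ = 351.2×0.458 + 55.0×0.224 + 202.4×0.387 = 251.4984
Σ mᵢcᵢTᵢ = 160.8496×30.5 + 12.32×104.9 + 78.3288×67.1 = 11454
T = 11454 / 251.4984 = 45.54 °C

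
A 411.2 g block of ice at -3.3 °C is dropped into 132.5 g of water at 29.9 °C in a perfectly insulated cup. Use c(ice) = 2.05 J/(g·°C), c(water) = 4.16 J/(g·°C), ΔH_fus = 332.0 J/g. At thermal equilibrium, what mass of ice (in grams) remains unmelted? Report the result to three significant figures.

Heat to warm all ice to 0 °C: 411.2×2.05×3.3 = 2781.8 J
Heat released by water cooling to 0 °C: 132.5×4.16×29.9 = 16481 J
16481 J < 2781.8 + 411.2×332.0 = 139300.2 J, so not all ice melts; final T = 0 °C.
Heat left for melting: 16481 − 2781.8 = 13699.2 J
Mass melted = 13699.2 / 332.0 = 41.26 g
Ice remaining = 411.2 − 41.26 = 369.94 g

m_ice remaining = 370 g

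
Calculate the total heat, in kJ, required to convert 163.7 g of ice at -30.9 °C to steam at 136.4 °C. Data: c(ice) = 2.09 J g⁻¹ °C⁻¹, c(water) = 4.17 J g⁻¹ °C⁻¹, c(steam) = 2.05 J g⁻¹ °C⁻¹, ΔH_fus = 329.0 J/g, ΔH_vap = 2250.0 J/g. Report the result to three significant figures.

q1 (heat ice -30.9→0.0 °C): 163.7 × 2.09 × 30.9 = 10572 J
q2 (melt at 0 °C): 163.7 × 329.0 = 53857 J
q3 (heat water 0.0→100.0 °C): 163.7 × 4.17 × 100.0 = 68263 J
q4 (vaporize at 100 °C): 163.7 × 2250.0 = 368325 J
q5 (heat steam 100.0→136.4 °C): 163.7 × 2.05 × 36.4 = 12215 J
Total: 10572 + 53857 + 68263 + 368325 + 12215 = 513232 J = 513 kJ

q = 513 kJ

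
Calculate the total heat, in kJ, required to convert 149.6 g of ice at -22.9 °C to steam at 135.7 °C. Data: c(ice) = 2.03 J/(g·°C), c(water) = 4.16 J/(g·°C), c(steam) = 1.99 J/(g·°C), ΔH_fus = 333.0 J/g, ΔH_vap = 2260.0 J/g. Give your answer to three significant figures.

q1 (heat ice -22.9→0.0 °C): 149.6 × 2.03 × 22.9 = 6954 J
q2 (melt at 0 °C): 149.6 × 333.0 = 49817 J
q3 (heat water 0.0→100.0 °C): 149.6 × 4.16 × 100.0 = 62234 J
q4 (vaporize at 100 °C): 149.6 × 2260.0 = 338096 J
q5 (heat steam 100.0→135.7 °C): 149.6 × 1.99 × 35.7 = 10628 J
Total: 6954 + 49817 + 62234 + 338096 + 10628 = 467729 J = 468 kJ

q = 468 kJ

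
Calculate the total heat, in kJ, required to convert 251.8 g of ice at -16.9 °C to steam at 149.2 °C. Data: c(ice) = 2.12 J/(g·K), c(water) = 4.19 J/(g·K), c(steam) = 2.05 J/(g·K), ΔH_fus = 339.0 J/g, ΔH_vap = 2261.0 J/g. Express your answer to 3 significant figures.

q1 (heat ice -16.9→0.0 °C): 251.8 × 2.12 × 16.9 = 9021 J
q2 (melt at 0 °C): 251.8 × 339.0 = 85360 J
q3 (heat water 0.0→100.0 °C): 251.8 × 4.19 × 100.0 = 105504 J
q4 (vaporize at 100 °C): 251.8 × 2261.0 = 569320 J
q5 (heat steam 100.0→149.2 °C): 251.8 × 2.05 × 49.2 = 25397 J
Total: 9021 + 85360 + 105504 + 569320 + 25397 = 794602 J = 795 kJ

q = 795 kJ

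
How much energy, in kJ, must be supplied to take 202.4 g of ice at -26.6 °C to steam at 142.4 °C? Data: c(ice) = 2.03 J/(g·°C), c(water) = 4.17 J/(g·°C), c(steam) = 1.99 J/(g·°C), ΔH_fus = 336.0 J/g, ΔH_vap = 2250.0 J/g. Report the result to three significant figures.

q1 (heat ice -26.6→0.0 °C): 202.4 × 2.03 × 26.6 = 10929 J
q2 (melt at 0 °C): 202.4 × 336.0 = 68006 J
q3 (heat water 0.0→100.0 °C): 202.4 × 4.17 × 100.0 = 84401 J
q4 (vaporize at 100 °C): 202.4 × 2250.0 = 455400 J
q5 (heat steam 100.0→142.4 °C): 202.4 × 1.99 × 42.4 = 17078 J
Total: 10929 + 68006 + 84401 + 455400 + 17078 = 635814 J = 636 kJ

q = 636 kJ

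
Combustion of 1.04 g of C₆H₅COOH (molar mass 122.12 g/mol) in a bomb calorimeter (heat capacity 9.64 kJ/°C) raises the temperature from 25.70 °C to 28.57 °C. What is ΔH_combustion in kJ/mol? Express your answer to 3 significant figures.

ΔH = -3250 kJ/mol

ΔT = 28.57 − 25.70 = 2.87 °C
q_cal = C_cal × ΔT = 9.64 × 2.87 = 27.6668 kJ
n = 1.04 / 122.12 = 0.008516 mol
q_rxn = −q_cal = -27.6668 kJ
ΔH = -27.6668 / 0.008516 = -3249 kJ/mol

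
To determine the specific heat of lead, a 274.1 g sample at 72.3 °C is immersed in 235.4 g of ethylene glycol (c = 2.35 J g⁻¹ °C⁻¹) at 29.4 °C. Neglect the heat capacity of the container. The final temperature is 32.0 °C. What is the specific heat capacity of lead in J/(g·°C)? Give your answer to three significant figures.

q_gained = (235.4 × 2.35) × (32.0 − 29.4) = 1438 J
q_lost = 274.1 × c × (72.3 − 32.0) = 11046.23 c
Set equal: c = 1438 / 11046.23 = 0.130 J/(g·°C)

c = 0.130 J/(g·°C)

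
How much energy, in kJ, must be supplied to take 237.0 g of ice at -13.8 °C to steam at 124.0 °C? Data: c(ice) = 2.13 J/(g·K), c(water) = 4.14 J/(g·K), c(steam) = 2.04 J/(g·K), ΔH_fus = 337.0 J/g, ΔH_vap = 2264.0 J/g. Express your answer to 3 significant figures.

q = 733 kJ

q1 (heat ice -13.8→0.0 °C): 237.0 × 2.13 × 13.8 = 6966 J
q2 (melt at 0 °C): 237.0 × 337.0 = 79869 J
q3 (heat water 0.0→100.0 °C): 237.0 × 4.14 × 100.0 = 98118 J
q4 (vaporize at 100 °C): 237.0 × 2264.0 = 536568 J
q5 (heat steam 100.0→124.0 °C): 237.0 × 2.04 × 24.0 = 11604 J
Total: 6966 + 79869 + 98118 + 536568 + 11604 = 733125 J = 733 kJ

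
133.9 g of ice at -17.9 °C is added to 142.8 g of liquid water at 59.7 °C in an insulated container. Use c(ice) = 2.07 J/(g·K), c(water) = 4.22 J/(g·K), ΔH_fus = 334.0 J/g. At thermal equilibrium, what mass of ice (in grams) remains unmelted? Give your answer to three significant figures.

m_ice remaining = 41.0 g

Heat to warm all ice to 0 °C: 133.9×2.07×17.9 = 4961.4 J
Heat released by water cooling to 0 °C: 142.8×4.22×59.7 = 35976 J
35976 J < 4961.4 + 133.9×334.0 = 49684.0 J, so not all ice melts; final T = 0 °C.
Heat left for melting: 35976 − 4961.4 = 31014.6 J
Mass melted = 31014.6 / 334.0 = 92.86 g
Ice remaining = 133.9 − 92.86 = 41.04 g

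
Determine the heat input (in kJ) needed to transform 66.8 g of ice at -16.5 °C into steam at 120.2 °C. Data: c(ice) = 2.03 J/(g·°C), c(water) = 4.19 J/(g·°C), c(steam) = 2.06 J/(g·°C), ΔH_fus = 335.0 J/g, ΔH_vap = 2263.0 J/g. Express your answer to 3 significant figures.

q = 207 kJ

q1 (heat ice -16.5→0.0 °C): 66.8 × 2.03 × 16.5 = 2237 J
q2 (melt at 0 °C): 66.8 × 335.0 = 22378 J
q3 (heat water 0.0→100.0 °C): 66.8 × 4.19 × 100.0 = 27989 J
q4 (vaporize at 100 °C): 66.8 × 2263.0 = 151168 J
q5 (heat steam 100.0→120.2 °C): 66.8 × 2.06 × 20.2 = 2780 J
Total: 2237 + 22378 + 27989 + 151168 + 2780 = 206552 J = 207 kJ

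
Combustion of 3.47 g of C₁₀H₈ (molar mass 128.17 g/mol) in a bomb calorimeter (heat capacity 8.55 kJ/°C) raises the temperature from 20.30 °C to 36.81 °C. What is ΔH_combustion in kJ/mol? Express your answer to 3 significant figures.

ΔH = -5210 kJ/mol

ΔT = 36.81 − 20.30 = 16.51 °C
q_cal = C_cal × ΔT = 8.55 × 16.51 = 141.1605 kJ
n = 3.47 / 128.17 = 0.02707 mol
q_rxn = −q_cal = -141.1605 kJ
ΔH = -141.1605 / 0.02707 = -5214.6 kJ/mol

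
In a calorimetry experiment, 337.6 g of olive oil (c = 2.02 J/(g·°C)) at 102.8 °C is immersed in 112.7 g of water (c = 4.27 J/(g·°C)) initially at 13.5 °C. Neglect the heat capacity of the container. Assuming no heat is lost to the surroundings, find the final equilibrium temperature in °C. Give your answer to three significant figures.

Heat lost by olive oil = heat gained by water.
(337.6)(2.02)(102.8 − T) = (112.7)(4.27)(T − 13.5)
681.952 (102.8 − T) = 481.229 (T − 13.5)
70105 − 681.952 T = 481.229 T − 6496.6
76601.6 = 1163.181 T
T = 65.86 °C

T_f = 65.9 °C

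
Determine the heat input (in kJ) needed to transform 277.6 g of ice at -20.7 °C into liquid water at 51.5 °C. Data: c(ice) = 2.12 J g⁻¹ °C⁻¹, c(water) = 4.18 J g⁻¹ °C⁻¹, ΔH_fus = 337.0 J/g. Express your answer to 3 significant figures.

q1 (heat ice -20.7→0.0 °C): 277.6 × 2.12 × 20.7 = 12182 J
q2 (melt at 0 °C): 277.6 × 337.0 = 93551 J
q3 (heat water 0.0→51.5 °C): 277.6 × 4.18 × 51.5 = 59759 J
Total: 12182 + 93551 + 59759 = 165492 J = 165 kJ

q = 165 kJ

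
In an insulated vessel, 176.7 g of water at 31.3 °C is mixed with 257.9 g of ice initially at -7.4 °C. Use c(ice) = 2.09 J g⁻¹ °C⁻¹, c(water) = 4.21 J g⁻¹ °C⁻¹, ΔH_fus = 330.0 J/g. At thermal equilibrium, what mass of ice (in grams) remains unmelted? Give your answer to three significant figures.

m_ice remaining = 199 g

Heat to warm all ice to 0 °C: 257.9×2.09×7.4 = 3988.7 J
Heat released by water cooling to 0 °C: 176.7×4.21×31.3 = 23284 J
23284 J < 3988.7 + 257.9×330.0 = 89095.7 J, so not all ice melts; final T = 0 °C.
Heat left for melting: 23284 − 3988.7 = 19295.3 J
Mass melted = 19295.3 / 330.0 = 58.47 g
Ice remaining = 257.9 − 58.47 = 199.43 g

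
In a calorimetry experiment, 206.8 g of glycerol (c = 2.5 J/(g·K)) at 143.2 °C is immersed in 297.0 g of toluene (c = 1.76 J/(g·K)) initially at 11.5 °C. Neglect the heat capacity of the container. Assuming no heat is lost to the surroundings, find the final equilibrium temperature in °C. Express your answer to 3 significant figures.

T_f = 77.0 °C

Heat lost by glycerol = heat gained by toluene.
(206.8)(2.5)(143.2 − T) = (297.0)(1.76)(T − 11.5)
517 (143.2 − T) = 522.72 (T − 11.5)
74034 − 517 T = 522.72 T − 6011.3
80045.3 = 1039.72 T
T = 76.99 °C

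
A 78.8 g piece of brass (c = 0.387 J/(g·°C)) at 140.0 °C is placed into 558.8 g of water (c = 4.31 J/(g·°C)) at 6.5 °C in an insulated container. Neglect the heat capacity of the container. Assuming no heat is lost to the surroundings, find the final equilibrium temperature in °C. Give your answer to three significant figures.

T_f = 8.17 °C

Heat lost by brass = heat gained by water.
(78.8)(0.387)(140.0 − T) = (558.8)(4.31)(T − 6.5)
30.4956 (140.0 − T) = 2408.428 (T − 6.5)
4269.4 − 30.4956 T = 2408.428 T − 15655
19924.4 = 2438.9236 T
T = 8.169 °C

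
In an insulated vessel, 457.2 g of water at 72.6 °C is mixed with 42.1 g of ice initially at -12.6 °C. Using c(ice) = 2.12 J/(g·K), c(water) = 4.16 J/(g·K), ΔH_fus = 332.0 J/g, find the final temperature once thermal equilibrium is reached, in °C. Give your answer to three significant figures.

Heat to bring ice to 0 °C and melt it: q₁ = 42.1×2.12×12.6 + 42.1×332.0 = 15102 J
Heat the water can supply cooling to 0 °C: 457.2×4.16×72.6 = 138082 J > q₁, so all ice melts.
Energy balance: 457.2×4.16×(72.6 − T) = 15102 + 42.1×4.16×(T − 0)
1901.952(72.6 − T) = 15102 + 175.136 T
138082 − 15102 = 2077.088 T
T = 122980 / 2077.088 = 59.21 °C

T_f = 59.2 °C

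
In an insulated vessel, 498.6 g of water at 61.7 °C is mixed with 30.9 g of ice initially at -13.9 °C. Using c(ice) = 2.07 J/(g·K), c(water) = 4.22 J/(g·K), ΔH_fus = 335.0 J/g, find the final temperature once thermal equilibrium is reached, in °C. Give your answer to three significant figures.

T_f = 53.1 °C

Heat to bring ice to 0 °C and melt it: q₁ = 30.9×2.07×13.9 + 30.9×335.0 = 11241 J
Heat the water can supply cooling to 0 °C: 498.6×4.22×61.7 = 129822 J > q₁, so all ice melts.
Energy balance: 498.6×4.22×(61.7 − T) = 11241 + 30.9×4.22×(T − 0)
2104.092(61.7 − T) = 11241 + 130.398 T
129822 − 11241 = 2234.490 T
T = 118581 / 2234.490 = 53.07 °C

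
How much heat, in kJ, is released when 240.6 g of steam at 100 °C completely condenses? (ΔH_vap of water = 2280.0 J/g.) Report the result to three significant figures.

q = 549 kJ

q = m × ΔH_vap = 240.6 × 2280.0 = 548600 J = 549 kJ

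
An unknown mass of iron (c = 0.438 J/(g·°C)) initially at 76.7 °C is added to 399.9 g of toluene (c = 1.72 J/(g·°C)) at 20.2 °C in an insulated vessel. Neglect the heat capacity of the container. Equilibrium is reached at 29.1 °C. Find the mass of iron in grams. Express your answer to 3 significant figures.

q_gained = (399.9 × 1.72) × (29.1 − 20.2) = 6122 J
q_lost = m × 0.438 × (76.7 − 29.1) = 20.8488 m
m = 6122 / 20.8488 = 294 g

m = 294 g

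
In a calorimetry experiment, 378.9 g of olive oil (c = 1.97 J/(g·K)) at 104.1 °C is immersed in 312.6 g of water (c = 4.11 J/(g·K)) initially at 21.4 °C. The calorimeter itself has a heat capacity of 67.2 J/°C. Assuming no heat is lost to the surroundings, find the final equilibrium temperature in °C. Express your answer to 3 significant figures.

Heat lost by olive oil = heat gained by water + calorimeter.
(378.9)(1.97)(104.1 − T) = [(312.6)(4.11) + 67.2](T − 21.4)
746.433 (104.1 − T) = 1351.986 (T − 21.4)
77704 − 746.433 T = 1351.986 T − 28933
106637 = 2098.419 T
T = 50.82 °C

T_f = 50.8 °C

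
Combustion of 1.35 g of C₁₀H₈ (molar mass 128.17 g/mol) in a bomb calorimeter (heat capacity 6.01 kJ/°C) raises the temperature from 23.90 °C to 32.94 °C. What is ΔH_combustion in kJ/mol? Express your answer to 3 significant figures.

ΔT = 32.94 − 23.90 = 9.04 °C
q_cal = C_cal × ΔT = 6.01 × 9.04 = 54.3304 kJ
n = 1.35 / 128.17 = 0.01053 mol
q_rxn = −q_cal = -54.3304 kJ
ΔH = -54.3304 / 0.01053 = -5160 kJ/mol

ΔH = -5160 kJ/mol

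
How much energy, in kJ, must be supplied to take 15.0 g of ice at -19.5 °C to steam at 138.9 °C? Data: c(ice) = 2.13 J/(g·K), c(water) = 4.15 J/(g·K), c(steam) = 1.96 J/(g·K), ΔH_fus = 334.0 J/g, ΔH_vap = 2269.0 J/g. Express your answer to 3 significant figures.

q = 47.0 kJ

q1 (heat ice -19.5→0.0 °C): 15.0 × 2.13 × 19.5 = 623 J
q2 (melt at 0 °C): 15.0 × 334.0 = 5010 J
q3 (heat water 0.0→100.0 °C): 15.0 × 4.15 × 100.0 = 6225 J
q4 (vaporize at 100 °C): 15.0 × 2269.0 = 34035 J
q5 (heat steam 100.0→138.9 °C): 15.0 × 1.96 × 38.9 = 1144 J
Total: 623 + 5010 + 6225 + 34035 + 1144 = 47037 J = 47.0 kJ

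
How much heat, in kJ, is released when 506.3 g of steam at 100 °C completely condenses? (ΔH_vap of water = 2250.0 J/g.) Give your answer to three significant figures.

q = 1140 kJ

q = m × ΔH_vap = 506.3 × 2250.0 = 1139000 J = 1140 kJ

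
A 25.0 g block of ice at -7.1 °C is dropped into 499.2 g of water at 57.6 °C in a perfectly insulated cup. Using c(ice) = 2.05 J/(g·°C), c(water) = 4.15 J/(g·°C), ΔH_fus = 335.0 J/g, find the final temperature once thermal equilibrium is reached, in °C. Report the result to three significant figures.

Heat to bring ice to 0 °C and melt it: q₁ = 25.0×2.05×7.1 + 25.0×335.0 = 8738.9 J
Heat the water can supply cooling to 0 °C: 499.2×4.15×57.6 = 119329 J > q₁, so all ice melts.
Energy balance: 499.2×4.15×(57.6 − T) = 8738.9 + 25.0×4.15×(T − 0)
2071.68(57.6 − T) = 8738.9 + 103.75 T
119329 − 8738.9 = 2175.43 T
T = 110590.1 / 2175.43 = 50.84 °C

T_f = 50.8 °C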